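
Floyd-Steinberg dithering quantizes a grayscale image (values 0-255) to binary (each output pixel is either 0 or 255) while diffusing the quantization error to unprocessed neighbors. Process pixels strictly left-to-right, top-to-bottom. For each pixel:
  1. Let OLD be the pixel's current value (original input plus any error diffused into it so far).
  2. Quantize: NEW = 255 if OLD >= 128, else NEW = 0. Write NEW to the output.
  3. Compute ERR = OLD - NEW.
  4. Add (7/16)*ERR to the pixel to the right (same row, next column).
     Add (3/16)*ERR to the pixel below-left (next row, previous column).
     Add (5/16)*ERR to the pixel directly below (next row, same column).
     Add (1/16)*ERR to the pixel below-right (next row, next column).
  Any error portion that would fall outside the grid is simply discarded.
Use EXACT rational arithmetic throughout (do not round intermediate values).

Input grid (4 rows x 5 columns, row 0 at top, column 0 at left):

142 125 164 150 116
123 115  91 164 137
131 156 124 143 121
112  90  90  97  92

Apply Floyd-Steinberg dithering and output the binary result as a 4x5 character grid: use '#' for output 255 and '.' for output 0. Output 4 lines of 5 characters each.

Answer: #.#.#
.#.#.
#.#.#
.#.#.

Derivation:
(0,0): OLD=142 → NEW=255, ERR=-113
(0,1): OLD=1209/16 → NEW=0, ERR=1209/16
(0,2): OLD=50447/256 → NEW=255, ERR=-14833/256
(0,3): OLD=510569/4096 → NEW=0, ERR=510569/4096
(0,4): OLD=11176159/65536 → NEW=255, ERR=-5535521/65536
(1,0): OLD=26075/256 → NEW=0, ERR=26075/256
(1,1): OLD=338429/2048 → NEW=255, ERR=-183811/2048
(1,2): OLD=4044993/65536 → NEW=0, ERR=4044993/65536
(1,3): OLD=55180781/262144 → NEW=255, ERR=-11665939/262144
(1,4): OLD=414924071/4194304 → NEW=0, ERR=414924071/4194304
(2,0): OLD=4784175/32768 → NEW=255, ERR=-3571665/32768
(2,1): OLD=102974965/1048576 → NEW=0, ERR=102974965/1048576
(2,2): OLD=2890696479/16777216 → NEW=255, ERR=-1387493601/16777216
(2,3): OLD=30955321581/268435456 → NEW=0, ERR=30955321581/268435456
(2,4): OLD=857208075067/4294967296 → NEW=255, ERR=-238008585413/4294967296
(3,0): OLD=1616506687/16777216 → NEW=0, ERR=1616506687/16777216
(3,1): OLD=18860780883/134217728 → NEW=255, ERR=-15364739757/134217728
(3,2): OLD=179668767745/4294967296 → NEW=0, ERR=179668767745/4294967296
(3,3): OLD=1166334028249/8589934592 → NEW=255, ERR=-1024099292711/8589934592
(3,4): OLD=4086173106909/137438953472 → NEW=0, ERR=4086173106909/137438953472
Row 0: #.#.#
Row 1: .#.#.
Row 2: #.#.#
Row 3: .#.#.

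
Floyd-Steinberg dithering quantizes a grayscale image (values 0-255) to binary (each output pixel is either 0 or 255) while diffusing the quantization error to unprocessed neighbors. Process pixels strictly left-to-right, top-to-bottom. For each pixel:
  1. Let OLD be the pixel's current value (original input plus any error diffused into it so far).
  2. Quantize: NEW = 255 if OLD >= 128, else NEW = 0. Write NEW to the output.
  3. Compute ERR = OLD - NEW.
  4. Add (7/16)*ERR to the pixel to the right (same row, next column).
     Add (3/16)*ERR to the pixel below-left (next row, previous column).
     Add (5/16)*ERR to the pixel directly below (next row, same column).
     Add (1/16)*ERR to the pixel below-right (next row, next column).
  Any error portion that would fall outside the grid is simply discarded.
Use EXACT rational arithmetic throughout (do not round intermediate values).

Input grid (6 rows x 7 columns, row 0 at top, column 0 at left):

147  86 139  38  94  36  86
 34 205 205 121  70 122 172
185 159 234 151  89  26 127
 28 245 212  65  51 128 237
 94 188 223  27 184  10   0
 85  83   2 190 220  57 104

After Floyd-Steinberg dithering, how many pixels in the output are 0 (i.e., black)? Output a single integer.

(0,0): OLD=147 → NEW=255, ERR=-108
(0,1): OLD=155/4 → NEW=0, ERR=155/4
(0,2): OLD=9981/64 → NEW=255, ERR=-6339/64
(0,3): OLD=-5461/1024 → NEW=0, ERR=-5461/1024
(0,4): OLD=1501869/16384 → NEW=0, ERR=1501869/16384
(0,5): OLD=19950267/262144 → NEW=0, ERR=19950267/262144
(0,6): OLD=500362013/4194304 → NEW=0, ERR=500362013/4194304
(1,0): OLD=481/64 → NEW=0, ERR=481/64
(1,1): OLD=99879/512 → NEW=255, ERR=-30681/512
(1,2): OLD=2445363/16384 → NEW=255, ERR=-1732557/16384
(1,3): OLD=5509367/65536 → NEW=0, ERR=5509367/65536
(1,4): OLD=626465861/4194304 → NEW=255, ERR=-443081659/4194304
(1,5): OLD=4283647829/33554432 → NEW=0, ERR=4283647829/33554432
(1,6): OLD=144895446363/536870912 → NEW=255, ERR=7993363803/536870912
(2,0): OLD=1442717/8192 → NEW=255, ERR=-646243/8192
(2,1): OLD=22649999/262144 → NEW=0, ERR=22649999/262144
(2,2): OLD=1051816301/4194304 → NEW=255, ERR=-17731219/4194304
(2,3): OLD=4999768901/33554432 → NEW=255, ERR=-3556611259/33554432
(2,4): OLD=10416852693/268435456 → NEW=0, ERR=10416852693/268435456
(2,5): OLD=679131702471/8589934592 → NEW=0, ERR=679131702471/8589934592
(2,6): OLD=23944751956705/137438953472 → NEW=255, ERR=-11102181178655/137438953472
(3,0): OLD=81991629/4194304 → NEW=0, ERR=81991629/4194304
(3,1): OLD=9221771465/33554432 → NEW=255, ERR=665391305/33554432
(3,2): OLD=54997244907/268435456 → NEW=255, ERR=-13453796373/268435456
(3,3): OLD=18211902333/1073741824 → NEW=0, ERR=18211902333/1073741824
(3,4): OLD=10822852213709/137438953472 → NEW=0, ERR=10822852213709/137438953472
(3,5): OLD=191796181723575/1099511627776 → NEW=255, ERR=-88579283359305/1099511627776
(3,6): OLD=3192134719781545/17592186044416 → NEW=255, ERR=-1293872721544535/17592186044416
(4,0): OLD=55741704803/536870912 → NEW=0, ERR=55741704803/536870912
(4,1): OLD=1988103091591/8589934592 → NEW=255, ERR=-202330229369/8589934592
(4,2): OLD=27687393429065/137438953472 → NEW=255, ERR=-7359539706295/137438953472
(4,3): OLD=22546340173555/1099511627776 → NEW=0, ERR=22546340173555/1099511627776
(4,4): OLD=1790305919923433/8796093022208 → NEW=255, ERR=-452697800739607/8796093022208
(4,5): OLD=-13105655193271191/281474976710656 → NEW=0, ERR=-13105655193271191/281474976710656
(4,6): OLD=-217925700616443217/4503599627370496 → NEW=0, ERR=-217925700616443217/4503599627370496
(5,0): OLD=15534656741253/137438953472 → NEW=0, ERR=15534656741253/137438953472
(5,1): OLD=133633183180375/1099511627776 → NEW=0, ERR=133633183180375/1099511627776
(5,2): OLD=358987908630545/8796093022208 → NEW=0, ERR=358987908630545/8796093022208
(5,3): OLD=14162893905723317/70368744177664 → NEW=255, ERR=-3781135859581003/70368744177664
(5,4): OLD=778943363339520423/4503599627370496 → NEW=255, ERR=-369474541639956057/4503599627370496
(5,5): OLD=-206524861303751881/36028797018963968 → NEW=0, ERR=-206524861303751881/36028797018963968
(5,6): OLD=48111692321033338457/576460752303423488 → NEW=0, ERR=48111692321033338457/576460752303423488
Output grid:
  Row 0: #.#....  (5 black, running=5)
  Row 1: .##.#.#  (3 black, running=8)
  Row 2: #.##..#  (3 black, running=11)
  Row 3: .##..##  (3 black, running=14)
  Row 4: .##.#..  (4 black, running=18)
  Row 5: ...##..  (5 black, running=23)

Answer: 23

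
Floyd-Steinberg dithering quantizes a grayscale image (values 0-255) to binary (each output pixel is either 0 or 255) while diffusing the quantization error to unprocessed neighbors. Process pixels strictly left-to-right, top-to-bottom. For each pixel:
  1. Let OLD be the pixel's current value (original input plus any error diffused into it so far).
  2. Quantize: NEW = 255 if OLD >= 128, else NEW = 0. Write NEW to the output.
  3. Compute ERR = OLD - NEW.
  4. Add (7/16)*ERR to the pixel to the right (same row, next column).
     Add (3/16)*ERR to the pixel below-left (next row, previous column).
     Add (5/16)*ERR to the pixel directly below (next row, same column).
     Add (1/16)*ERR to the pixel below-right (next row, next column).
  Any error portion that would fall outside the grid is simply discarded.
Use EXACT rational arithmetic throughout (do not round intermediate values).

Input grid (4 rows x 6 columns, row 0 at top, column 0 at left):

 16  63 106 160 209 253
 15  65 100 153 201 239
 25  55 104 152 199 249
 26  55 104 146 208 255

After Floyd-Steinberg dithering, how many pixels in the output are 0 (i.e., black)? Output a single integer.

Answer: 11

Derivation:
(0,0): OLD=16 → NEW=0, ERR=16
(0,1): OLD=70 → NEW=0, ERR=70
(0,2): OLD=1093/8 → NEW=255, ERR=-947/8
(0,3): OLD=13851/128 → NEW=0, ERR=13851/128
(0,4): OLD=524989/2048 → NEW=255, ERR=2749/2048
(0,5): OLD=8309547/32768 → NEW=255, ERR=-46293/32768
(1,0): OLD=265/8 → NEW=0, ERR=265/8
(1,1): OLD=5131/64 → NEW=0, ERR=5131/64
(1,2): OLD=251387/2048 → NEW=0, ERR=251387/2048
(1,3): OLD=1911777/8192 → NEW=255, ERR=-177183/8192
(1,4): OLD=104047661/524288 → NEW=255, ERR=-29645779/524288
(1,5): OLD=1794357163/8388608 → NEW=255, ERR=-344737877/8388608
(2,0): OLD=51593/1024 → NEW=0, ERR=51593/1024
(2,1): OLD=4167503/32768 → NEW=0, ERR=4167503/32768
(2,2): OLD=104310309/524288 → NEW=255, ERR=-29383131/524288
(2,3): OLD=494052837/4194304 → NEW=0, ERR=494052837/4194304
(2,4): OLD=30038756247/134217728 → NEW=255, ERR=-4186764393/134217728
(2,5): OLD=470247728017/2147483648 → NEW=255, ERR=-77360602223/2147483648
(3,0): OLD=34388877/524288 → NEW=0, ERR=34388877/524288
(3,1): OLD=486881021/4194304 → NEW=0, ERR=486881021/4194304
(3,2): OLD=5613881329/33554432 → NEW=255, ERR=-2942498831/33554432
(3,3): OLD=290108724545/2147483648 → NEW=255, ERR=-257499605695/2147483648
(3,4): OLD=2515130217557/17179869184 → NEW=255, ERR=-1865736424363/17179869184
(3,5): OLD=53403381368955/274877906944 → NEW=255, ERR=-16690484901765/274877906944
Output grid:
  Row 0: ..#.##  (3 black, running=3)
  Row 1: ...###  (3 black, running=6)
  Row 2: ..#.##  (3 black, running=9)
  Row 3: ..####  (2 black, running=11)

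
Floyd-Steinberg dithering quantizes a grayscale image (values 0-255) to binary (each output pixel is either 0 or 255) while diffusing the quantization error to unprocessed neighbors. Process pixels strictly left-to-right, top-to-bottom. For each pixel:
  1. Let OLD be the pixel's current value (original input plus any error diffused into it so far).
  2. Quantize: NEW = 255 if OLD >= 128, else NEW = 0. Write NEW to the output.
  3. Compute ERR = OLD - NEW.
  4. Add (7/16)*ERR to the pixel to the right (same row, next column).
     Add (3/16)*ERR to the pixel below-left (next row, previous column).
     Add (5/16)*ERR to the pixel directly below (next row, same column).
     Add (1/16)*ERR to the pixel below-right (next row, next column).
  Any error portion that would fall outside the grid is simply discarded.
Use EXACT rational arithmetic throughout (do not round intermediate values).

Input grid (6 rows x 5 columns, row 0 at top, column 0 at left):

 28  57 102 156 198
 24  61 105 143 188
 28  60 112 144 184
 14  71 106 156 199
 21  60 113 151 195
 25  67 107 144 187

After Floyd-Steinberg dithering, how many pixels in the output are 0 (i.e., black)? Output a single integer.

(0,0): OLD=28 → NEW=0, ERR=28
(0,1): OLD=277/4 → NEW=0, ERR=277/4
(0,2): OLD=8467/64 → NEW=255, ERR=-7853/64
(0,3): OLD=104773/1024 → NEW=0, ERR=104773/1024
(0,4): OLD=3977443/16384 → NEW=255, ERR=-200477/16384
(1,0): OLD=2927/64 → NEW=0, ERR=2927/64
(1,1): OLD=41673/512 → NEW=0, ERR=41673/512
(1,2): OLD=2060733/16384 → NEW=0, ERR=2060733/16384
(1,3): OLD=14420441/65536 → NEW=255, ERR=-2291239/65536
(1,4): OLD=183789547/1048576 → NEW=255, ERR=-83597333/1048576
(2,0): OLD=471475/8192 → NEW=0, ERR=471475/8192
(2,1): OLD=35928481/262144 → NEW=255, ERR=-30918239/262144
(2,2): OLD=412034723/4194304 → NEW=0, ERR=412034723/4194304
(2,3): OLD=11339102649/67108864 → NEW=255, ERR=-5773657671/67108864
(2,4): OLD=128055516623/1073741824 → NEW=0, ERR=128055516623/1073741824
(3,0): OLD=41401539/4194304 → NEW=0, ERR=41401539/4194304
(3,1): OLD=2029290183/33554432 → NEW=0, ERR=2029290183/33554432
(3,2): OLD=149953431549/1073741824 → NEW=255, ERR=-123850733571/1073741824
(3,3): OLD=230107410373/2147483648 → NEW=0, ERR=230107410373/2147483648
(3,4): OLD=9544137928601/34359738368 → NEW=255, ERR=782404644761/34359738368
(4,0): OLD=19018221261/536870912 → NEW=0, ERR=19018221261/536870912
(4,1): OLD=1260780271245/17179869184 → NEW=0, ERR=1260780271245/17179869184
(4,2): OLD=36540181120355/274877906944 → NEW=255, ERR=-33553685150365/274877906944
(4,3): OLD=563569893442957/4398046511104 → NEW=255, ERR=-557931966888563/4398046511104
(4,4): OLD=10788380295515483/70368744177664 → NEW=255, ERR=-7155649469788837/70368744177664
(5,0): OLD=13697203889095/274877906944 → NEW=0, ERR=13697203889095/274877906944
(5,1): OLD=200244119500885/2199023255552 → NEW=0, ERR=200244119500885/2199023255552
(5,2): OLD=6297542336766269/70368744177664 → NEW=0, ERR=6297542336766269/70368744177664
(5,3): OLD=32880283445939187/281474976710656 → NEW=0, ERR=32880283445939187/281474976710656
(5,4): OLD=893514479163212289/4503599627370496 → NEW=255, ERR=-254903425816264191/4503599627370496
Output grid:
  Row 0: ..#.#  (3 black, running=3)
  Row 1: ...##  (3 black, running=6)
  Row 2: .#.#.  (3 black, running=9)
  Row 3: ..#.#  (3 black, running=12)
  Row 4: ..###  (2 black, running=14)
  Row 5: ....#  (4 black, running=18)

Answer: 18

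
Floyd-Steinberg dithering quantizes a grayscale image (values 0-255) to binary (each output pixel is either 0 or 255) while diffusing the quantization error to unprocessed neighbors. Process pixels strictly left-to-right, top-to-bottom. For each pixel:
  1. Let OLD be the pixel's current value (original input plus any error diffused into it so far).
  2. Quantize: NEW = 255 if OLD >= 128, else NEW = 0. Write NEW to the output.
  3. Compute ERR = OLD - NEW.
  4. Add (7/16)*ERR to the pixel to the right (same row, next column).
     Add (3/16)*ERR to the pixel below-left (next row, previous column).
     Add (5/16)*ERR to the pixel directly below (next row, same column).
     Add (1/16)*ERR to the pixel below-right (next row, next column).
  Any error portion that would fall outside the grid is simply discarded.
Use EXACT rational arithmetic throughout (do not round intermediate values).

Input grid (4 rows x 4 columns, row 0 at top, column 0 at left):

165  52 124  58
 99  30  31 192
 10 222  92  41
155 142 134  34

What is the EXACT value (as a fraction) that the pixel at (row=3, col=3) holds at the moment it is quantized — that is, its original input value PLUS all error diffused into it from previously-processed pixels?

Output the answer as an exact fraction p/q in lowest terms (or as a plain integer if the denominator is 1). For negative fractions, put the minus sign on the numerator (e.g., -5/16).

(0,0): OLD=165 → NEW=255, ERR=-90
(0,1): OLD=101/8 → NEW=0, ERR=101/8
(0,2): OLD=16579/128 → NEW=255, ERR=-16061/128
(0,3): OLD=6357/2048 → NEW=0, ERR=6357/2048
(1,0): OLD=9375/128 → NEW=0, ERR=9375/128
(1,1): OLD=37721/1024 → NEW=0, ERR=37721/1024
(1,2): OLD=303949/32768 → NEW=0, ERR=303949/32768
(1,3): OLD=99187883/524288 → NEW=255, ERR=-34505557/524288
(2,0): OLD=652003/16384 → NEW=0, ERR=652003/16384
(2,1): OLD=134867185/524288 → NEW=255, ERR=1173745/524288
(2,2): OLD=90010069/1048576 → NEW=0, ERR=90010069/1048576
(2,3): OLD=982607137/16777216 → NEW=0, ERR=982607137/16777216
(3,0): OLD=1408075955/8388608 → NEW=255, ERR=-731019085/8388608
(3,1): OLD=16529750573/134217728 → NEW=0, ERR=16529750573/134217728
(3,2): OLD=484960557011/2147483648 → NEW=255, ERR=-62647773229/2147483648
(3,3): OLD=1542905880901/34359738368 → NEW=0, ERR=1542905880901/34359738368
Target (3,3): original=34, with diffused error = 1542905880901/34359738368

Answer: 1542905880901/34359738368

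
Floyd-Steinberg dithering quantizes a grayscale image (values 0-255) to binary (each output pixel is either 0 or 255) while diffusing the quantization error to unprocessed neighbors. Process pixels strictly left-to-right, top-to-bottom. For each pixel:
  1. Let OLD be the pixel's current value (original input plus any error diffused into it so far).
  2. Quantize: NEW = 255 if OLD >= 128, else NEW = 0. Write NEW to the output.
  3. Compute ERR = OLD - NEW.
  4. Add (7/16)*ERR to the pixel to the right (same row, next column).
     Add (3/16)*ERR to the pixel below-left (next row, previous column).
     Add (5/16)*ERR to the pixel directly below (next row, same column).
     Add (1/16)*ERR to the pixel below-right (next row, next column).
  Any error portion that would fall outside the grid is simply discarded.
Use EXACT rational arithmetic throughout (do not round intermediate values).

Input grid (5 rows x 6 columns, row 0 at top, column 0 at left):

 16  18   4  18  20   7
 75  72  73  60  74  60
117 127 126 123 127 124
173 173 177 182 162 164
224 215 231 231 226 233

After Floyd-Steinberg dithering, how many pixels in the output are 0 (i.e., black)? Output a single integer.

Answer: 15

Derivation:
(0,0): OLD=16 → NEW=0, ERR=16
(0,1): OLD=25 → NEW=0, ERR=25
(0,2): OLD=239/16 → NEW=0, ERR=239/16
(0,3): OLD=6281/256 → NEW=0, ERR=6281/256
(0,4): OLD=125887/4096 → NEW=0, ERR=125887/4096
(0,5): OLD=1339961/65536 → NEW=0, ERR=1339961/65536
(1,0): OLD=1355/16 → NEW=0, ERR=1355/16
(1,1): OLD=15445/128 → NEW=0, ERR=15445/128
(1,2): OLD=559601/4096 → NEW=255, ERR=-484879/4096
(1,3): OLD=369833/16384 → NEW=0, ERR=369833/16384
(1,4): OLD=103648727/1048576 → NEW=0, ERR=103648727/1048576
(1,5): OLD=1871598001/16777216 → NEW=0, ERR=1871598001/16777216
(2,0): OLD=340151/2048 → NEW=255, ERR=-182089/2048
(2,1): OLD=7137269/65536 → NEW=0, ERR=7137269/65536
(2,2): OLD=155636975/1048576 → NEW=255, ERR=-111749905/1048576
(2,3): OLD=793255975/8388608 → NEW=0, ERR=793255975/8388608
(2,4): OLD=59482287717/268435456 → NEW=255, ERR=-8968753563/268435456
(2,5): OLD=646056583955/4294967296 → NEW=255, ERR=-449160076525/4294967296
(3,0): OLD=173681215/1048576 → NEW=255, ERR=-93705665/1048576
(3,1): OLD=1194510475/8388608 → NEW=255, ERR=-944584565/8388608
(3,2): OLD=7983894029/67108864 → NEW=0, ERR=7983894029/67108864
(3,3): OLD=1076639800315/4294967296 → NEW=255, ERR=-18576860165/4294967296
(3,4): OLD=4671841877331/34359738368 → NEW=255, ERR=-4089891406509/34359738368
(3,5): OLD=42416310115005/549755813888 → NEW=0, ERR=42416310115005/549755813888
(4,0): OLD=23482790777/134217728 → NEW=255, ERR=-10742729863/134217728
(4,1): OLD=346852149133/2147483648 → NEW=255, ERR=-200756181107/2147483648
(4,2): OLD=15079100802023/68719476736 → NEW=255, ERR=-2444365765657/68719476736
(4,3): OLD=219026635890099/1099511627776 → NEW=255, ERR=-61348829192781/1099511627776
(4,4): OLD=3141751801134899/17592186044416 → NEW=255, ERR=-1344255640191181/17592186044416
(4,5): OLD=60866465310512773/281474976710656 → NEW=255, ERR=-10909653750704507/281474976710656
Output grid:
  Row 0: ......  (6 black, running=6)
  Row 1: ..#...  (5 black, running=11)
  Row 2: #.#.##  (2 black, running=13)
  Row 3: ##.##.  (2 black, running=15)
  Row 4: ######  (0 black, running=15)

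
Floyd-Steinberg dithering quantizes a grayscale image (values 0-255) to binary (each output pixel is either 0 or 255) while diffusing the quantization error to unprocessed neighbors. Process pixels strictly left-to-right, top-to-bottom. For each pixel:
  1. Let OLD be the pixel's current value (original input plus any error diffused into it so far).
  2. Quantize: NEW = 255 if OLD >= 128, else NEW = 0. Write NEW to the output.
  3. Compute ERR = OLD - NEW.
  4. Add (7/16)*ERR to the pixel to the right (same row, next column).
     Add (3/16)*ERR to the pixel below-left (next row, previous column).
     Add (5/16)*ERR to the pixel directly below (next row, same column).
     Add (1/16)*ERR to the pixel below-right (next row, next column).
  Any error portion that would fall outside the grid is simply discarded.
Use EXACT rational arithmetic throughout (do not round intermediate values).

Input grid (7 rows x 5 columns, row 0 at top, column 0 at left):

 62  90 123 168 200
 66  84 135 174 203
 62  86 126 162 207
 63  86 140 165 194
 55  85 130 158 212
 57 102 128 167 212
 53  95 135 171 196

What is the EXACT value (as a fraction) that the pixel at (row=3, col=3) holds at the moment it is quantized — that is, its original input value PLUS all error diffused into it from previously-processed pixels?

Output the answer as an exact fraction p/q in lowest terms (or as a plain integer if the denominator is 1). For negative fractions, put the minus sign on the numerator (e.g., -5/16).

(0,0): OLD=62 → NEW=0, ERR=62
(0,1): OLD=937/8 → NEW=0, ERR=937/8
(0,2): OLD=22303/128 → NEW=255, ERR=-10337/128
(0,3): OLD=271705/2048 → NEW=255, ERR=-250535/2048
(0,4): OLD=4799855/32768 → NEW=255, ERR=-3555985/32768
(1,0): OLD=13739/128 → NEW=0, ERR=13739/128
(1,1): OLD=160045/1024 → NEW=255, ERR=-101075/1024
(1,2): OLD=1669937/32768 → NEW=0, ERR=1669937/32768
(1,3): OLD=17389661/131072 → NEW=255, ERR=-16033699/131072
(1,4): OLD=226332023/2097152 → NEW=0, ERR=226332023/2097152
(2,0): OLD=1262143/16384 → NEW=0, ERR=1262143/16384
(2,1): OLD=55113765/524288 → NEW=0, ERR=55113765/524288
(2,2): OLD=1332201135/8388608 → NEW=255, ERR=-806893905/8388608
(2,3): OLD=14107719069/134217728 → NEW=0, ERR=14107719069/134217728
(2,4): OLD=599290888203/2147483648 → NEW=255, ERR=51682557963/2147483648
(3,0): OLD=895766479/8388608 → NEW=0, ERR=895766479/8388608
(3,1): OLD=10223863331/67108864 → NEW=255, ERR=-6888896989/67108864
(3,2): OLD=196083921521/2147483648 → NEW=0, ERR=196083921521/2147483648
(3,3): OLD=1014880580137/4294967296 → NEW=255, ERR=-80336080343/4294967296
Target (3,3): original=165, with diffused error = 1014880580137/4294967296

Answer: 1014880580137/4294967296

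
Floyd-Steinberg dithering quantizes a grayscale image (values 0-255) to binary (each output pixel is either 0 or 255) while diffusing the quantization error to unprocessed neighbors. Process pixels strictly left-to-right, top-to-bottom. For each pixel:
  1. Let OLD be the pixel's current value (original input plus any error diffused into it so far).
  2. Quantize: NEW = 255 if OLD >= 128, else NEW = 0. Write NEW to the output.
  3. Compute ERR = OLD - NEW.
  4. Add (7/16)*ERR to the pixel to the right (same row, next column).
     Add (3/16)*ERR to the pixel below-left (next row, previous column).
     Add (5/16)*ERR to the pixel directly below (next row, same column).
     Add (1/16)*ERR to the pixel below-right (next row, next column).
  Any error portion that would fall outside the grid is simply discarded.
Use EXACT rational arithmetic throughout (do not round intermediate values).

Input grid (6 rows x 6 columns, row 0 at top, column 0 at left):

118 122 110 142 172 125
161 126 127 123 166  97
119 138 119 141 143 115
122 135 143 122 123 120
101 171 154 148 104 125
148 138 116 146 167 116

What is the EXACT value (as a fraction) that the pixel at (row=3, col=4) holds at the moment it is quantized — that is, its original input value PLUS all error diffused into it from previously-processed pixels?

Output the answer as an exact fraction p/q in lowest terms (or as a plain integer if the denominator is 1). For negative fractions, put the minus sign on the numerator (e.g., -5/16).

(0,0): OLD=118 → NEW=0, ERR=118
(0,1): OLD=1389/8 → NEW=255, ERR=-651/8
(0,2): OLD=9523/128 → NEW=0, ERR=9523/128
(0,3): OLD=357477/2048 → NEW=255, ERR=-164763/2048
(0,4): OLD=4482755/32768 → NEW=255, ERR=-3873085/32768
(0,5): OLD=38424405/524288 → NEW=0, ERR=38424405/524288
(1,0): OLD=23375/128 → NEW=255, ERR=-9265/128
(1,1): OLD=92393/1024 → NEW=0, ERR=92393/1024
(1,2): OLD=5555933/32768 → NEW=255, ERR=-2799907/32768
(1,3): OLD=5631417/131072 → NEW=0, ERR=5631417/131072
(1,4): OLD=1313435691/8388608 → NEW=255, ERR=-825659349/8388608
(1,5): OLD=9321946813/134217728 → NEW=0, ERR=9321946813/134217728
(2,0): OLD=1856275/16384 → NEW=0, ERR=1856275/16384
(2,1): OLD=102350913/524288 → NEW=255, ERR=-31342527/524288
(2,2): OLD=669736323/8388608 → NEW=0, ERR=669736323/8388608
(2,3): OLD=11110576555/67108864 → NEW=255, ERR=-6002183765/67108864
(2,4): OLD=190739252481/2147483648 → NEW=0, ERR=190739252481/2147483648
(2,5): OLD=5820931631383/34359738368 → NEW=255, ERR=-2940801652457/34359738368
(3,0): OLD=1226386595/8388608 → NEW=255, ERR=-912708445/8388608
(3,1): OLD=6091326887/67108864 → NEW=0, ERR=6091326887/67108864
(3,2): OLD=100477713605/536870912 → NEW=255, ERR=-36424368955/536870912
(3,3): OLD=2955326603887/34359738368 → NEW=0, ERR=2955326603887/34359738368
(3,4): OLD=45835434244431/274877906944 → NEW=255, ERR=-24258432026289/274877906944
Target (3,4): original=123, with diffused error = 45835434244431/274877906944

Answer: 45835434244431/274877906944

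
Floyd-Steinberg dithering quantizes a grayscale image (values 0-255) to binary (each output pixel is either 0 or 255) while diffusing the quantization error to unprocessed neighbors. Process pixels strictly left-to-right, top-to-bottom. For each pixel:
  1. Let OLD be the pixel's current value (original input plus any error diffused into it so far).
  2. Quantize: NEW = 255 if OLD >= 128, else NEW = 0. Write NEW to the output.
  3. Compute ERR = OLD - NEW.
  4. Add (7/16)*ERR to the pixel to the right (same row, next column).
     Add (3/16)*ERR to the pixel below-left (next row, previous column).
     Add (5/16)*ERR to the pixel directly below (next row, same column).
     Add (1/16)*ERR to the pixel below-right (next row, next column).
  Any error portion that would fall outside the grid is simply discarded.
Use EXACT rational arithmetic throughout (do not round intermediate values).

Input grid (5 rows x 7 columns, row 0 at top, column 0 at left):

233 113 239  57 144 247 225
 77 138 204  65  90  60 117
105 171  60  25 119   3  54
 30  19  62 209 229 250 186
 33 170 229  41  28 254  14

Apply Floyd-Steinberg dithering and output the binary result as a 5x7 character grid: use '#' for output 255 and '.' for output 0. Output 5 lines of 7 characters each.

Answer: #.#.###
.##...#
.#..#..
...####
.##..#.

Derivation:
(0,0): OLD=233 → NEW=255, ERR=-22
(0,1): OLD=827/8 → NEW=0, ERR=827/8
(0,2): OLD=36381/128 → NEW=255, ERR=3741/128
(0,3): OLD=142923/2048 → NEW=0, ERR=142923/2048
(0,4): OLD=5719053/32768 → NEW=255, ERR=-2636787/32768
(0,5): OLD=111041627/524288 → NEW=255, ERR=-22651813/524288
(0,6): OLD=1728874109/8388608 → NEW=255, ERR=-410220931/8388608
(1,0): OLD=11457/128 → NEW=0, ERR=11457/128
(1,1): OLD=218695/1024 → NEW=255, ERR=-42425/1024
(1,2): OLD=7030483/32768 → NEW=255, ERR=-1325357/32768
(1,3): OLD=7320599/131072 → NEW=0, ERR=7320599/131072
(1,4): OLD=717641381/8388608 → NEW=0, ERR=717641381/8388608
(1,5): OLD=4679364021/67108864 → NEW=0, ERR=4679364021/67108864
(1,6): OLD=139075072251/1073741824 → NEW=255, ERR=-134729092869/1073741824
(2,0): OLD=2051325/16384 → NEW=0, ERR=2051325/16384
(2,1): OLD=110540719/524288 → NEW=255, ERR=-23152721/524288
(2,2): OLD=301344461/8388608 → NEW=0, ERR=301344461/8388608
(2,3): OLD=4810539429/67108864 → NEW=0, ERR=4810539429/67108864
(2,4): OLD=103970473525/536870912 → NEW=255, ERR=-32931609035/536870912
(2,5): OLD=-347482979097/17179869184 → NEW=0, ERR=-347482979097/17179869184
(2,6): OLD=2830615881153/274877906944 → NEW=0, ERR=2830615881153/274877906944
(3,0): OLD=510412077/8388608 → NEW=0, ERR=510412077/8388608
(3,1): OLD=3112557737/67108864 → NEW=0, ERR=3112557737/67108864
(3,2): OLD=55940872843/536870912 → NEW=0, ERR=55940872843/536870912
(3,3): OLD=574948808797/2147483648 → NEW=255, ERR=27340478557/2147483648
(3,4): OLD=59398099200301/274877906944 → NEW=255, ERR=-10695767070419/274877906944
(3,5): OLD=494236741886423/2199023255552 → NEW=255, ERR=-66514188279337/2199023255552
(3,6): OLD=6147440704489097/35184372088832 → NEW=255, ERR=-2824574178163063/35184372088832
(4,0): OLD=65187636483/1073741824 → NEW=0, ERR=65187636483/1073741824
(4,1): OLD=4026873818535/17179869184 → NEW=255, ERR=-353992823385/17179869184
(4,2): OLD=70872616847401/274877906944 → NEW=255, ERR=778750576681/274877906944
(4,3): OLD=99911746476435/2199023255552 → NEW=0, ERR=99911746476435/2199023255552
(4,4): OLD=542584023104969/17592186044416 → NEW=0, ERR=542584023104969/17592186044416
(4,5): OLD=135421548710633033/562949953421312 → NEW=255, ERR=-8130689411801527/562949953421312
(4,6): OLD=-173807602768792113/9007199254740992 → NEW=0, ERR=-173807602768792113/9007199254740992
Row 0: #.#.###
Row 1: .##...#
Row 2: .#..#..
Row 3: ...####
Row 4: .##..#.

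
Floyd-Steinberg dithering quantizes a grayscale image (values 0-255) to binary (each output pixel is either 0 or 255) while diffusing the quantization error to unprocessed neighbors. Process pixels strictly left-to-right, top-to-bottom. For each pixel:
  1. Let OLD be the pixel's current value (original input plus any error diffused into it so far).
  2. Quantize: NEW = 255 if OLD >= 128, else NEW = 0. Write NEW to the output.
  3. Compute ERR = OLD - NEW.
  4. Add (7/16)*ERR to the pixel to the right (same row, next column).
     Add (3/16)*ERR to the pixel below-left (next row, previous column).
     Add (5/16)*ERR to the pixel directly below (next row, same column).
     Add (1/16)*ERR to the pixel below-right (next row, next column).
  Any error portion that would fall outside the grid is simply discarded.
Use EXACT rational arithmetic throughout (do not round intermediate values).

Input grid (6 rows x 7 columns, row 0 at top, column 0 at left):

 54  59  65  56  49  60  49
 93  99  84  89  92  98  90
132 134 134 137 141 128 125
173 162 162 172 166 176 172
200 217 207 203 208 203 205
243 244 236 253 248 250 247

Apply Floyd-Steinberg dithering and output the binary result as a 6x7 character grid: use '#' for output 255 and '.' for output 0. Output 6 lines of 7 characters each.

Answer: .......
.#.#.#.
#.#.#.#
##.####
#####.#
#######

Derivation:
(0,0): OLD=54 → NEW=0, ERR=54
(0,1): OLD=661/8 → NEW=0, ERR=661/8
(0,2): OLD=12947/128 → NEW=0, ERR=12947/128
(0,3): OLD=205317/2048 → NEW=0, ERR=205317/2048
(0,4): OLD=3042851/32768 → NEW=0, ERR=3042851/32768
(0,5): OLD=52757237/524288 → NEW=0, ERR=52757237/524288
(0,6): OLD=780342451/8388608 → NEW=0, ERR=780342451/8388608
(1,0): OLD=16047/128 → NEW=0, ERR=16047/128
(1,1): OLD=206857/1024 → NEW=255, ERR=-54263/1024
(1,2): OLD=3813757/32768 → NEW=0, ERR=3813757/32768
(1,3): OLD=25556569/131072 → NEW=255, ERR=-7866791/131072
(1,4): OLD=1005742731/8388608 → NEW=0, ERR=1005742731/8388608
(1,5): OLD=13767056315/67108864 → NEW=255, ERR=-3345704005/67108864
(1,6): OLD=111183460501/1073741824 → NEW=0, ERR=111183460501/1073741824
(2,0): OLD=2641779/16384 → NEW=255, ERR=-1536141/16384
(2,1): OLD=55615841/524288 → NEW=0, ERR=55615841/524288
(2,2): OLD=1696300771/8388608 → NEW=255, ERR=-442794269/8388608
(2,3): OLD=8382222859/67108864 → NEW=0, ERR=8382222859/67108864
(2,4): OLD=118118978715/536870912 → NEW=255, ERR=-18783103845/536870912
(2,5): OLD=2130688932393/17179869184 → NEW=0, ERR=2130688932393/17179869184
(2,6): OLD=57312737509551/274877906944 → NEW=255, ERR=-12781128761169/274877906944
(3,0): OLD=1372294147/8388608 → NEW=255, ERR=-766800893/8388608
(3,1): OLD=9355022983/67108864 → NEW=255, ERR=-7757737337/67108864
(3,2): OLD=67097869797/536870912 → NEW=0, ERR=67097869797/536870912
(3,3): OLD=549438652003/2147483648 → NEW=255, ERR=1830321763/2147483648
(3,4): OLD=51264849805315/274877906944 → NEW=255, ERR=-18829016465405/274877906944
(3,5): OLD=382373924917881/2199023255552 → NEW=255, ERR=-178377005247879/2199023255552
(3,6): OLD=4564555995443495/35184372088832 → NEW=255, ERR=-4407458887208665/35184372088832
(4,0): OLD=160803117069/1073741824 → NEW=255, ERR=-113001048051/1073741824
(4,1): OLD=2620841994089/17179869184 → NEW=255, ERR=-1760024647831/17179869184
(4,2): OLD=53373160334151/274877906944 → NEW=255, ERR=-16720705936569/274877906944
(4,3): OLD=377398483033149/2199023255552 → NEW=255, ERR=-183352447132611/2199023255552
(4,4): OLD=2374232419837127/17592186044416 → NEW=255, ERR=-2111775021488953/17592186044416
(4,5): OLD=54811339054652839/562949953421312 → NEW=0, ERR=54811339054652839/562949953421312
(4,6): OLD=1831893996284323009/9007199254740992 → NEW=255, ERR=-464941813674629951/9007199254740992
(5,0): OLD=52475173599819/274877906944 → NEW=255, ERR=-17618692670901/274877906944
(5,1): OLD=364950071037913/2199023255552 → NEW=255, ERR=-195800859127847/2199023255552
(5,2): OLD=2744368532643231/17592186044416 → NEW=255, ERR=-1741638908682849/17592186044416
(5,3): OLD=22141074308652155/140737488355328 → NEW=255, ERR=-13746985221956485/140737488355328
(5,4): OLD=1628481616220762057/9007199254740992 → NEW=255, ERR=-668354193738190903/9007199254740992
(5,5): OLD=16629585267571312505/72057594037927936 → NEW=255, ERR=-1745101212100311175/72057594037927936
(5,6): OLD=260974082005199390199/1152921504606846976 → NEW=255, ERR=-33020901669546588681/1152921504606846976
Row 0: .......
Row 1: .#.#.#.
Row 2: #.#.#.#
Row 3: ##.####
Row 4: #####.#
Row 5: #######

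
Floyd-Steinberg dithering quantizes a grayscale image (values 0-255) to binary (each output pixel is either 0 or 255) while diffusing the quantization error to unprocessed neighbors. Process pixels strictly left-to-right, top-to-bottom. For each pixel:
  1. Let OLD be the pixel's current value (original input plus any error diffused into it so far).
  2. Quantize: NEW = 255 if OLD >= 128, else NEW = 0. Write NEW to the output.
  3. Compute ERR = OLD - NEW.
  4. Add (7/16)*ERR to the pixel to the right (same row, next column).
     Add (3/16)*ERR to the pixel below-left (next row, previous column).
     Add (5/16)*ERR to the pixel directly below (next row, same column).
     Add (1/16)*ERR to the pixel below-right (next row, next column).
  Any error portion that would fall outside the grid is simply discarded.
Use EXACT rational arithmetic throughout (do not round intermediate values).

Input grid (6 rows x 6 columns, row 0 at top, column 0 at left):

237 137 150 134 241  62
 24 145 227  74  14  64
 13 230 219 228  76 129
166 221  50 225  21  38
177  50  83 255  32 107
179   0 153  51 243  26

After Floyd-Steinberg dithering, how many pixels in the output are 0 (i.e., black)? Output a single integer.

(0,0): OLD=237 → NEW=255, ERR=-18
(0,1): OLD=1033/8 → NEW=255, ERR=-1007/8
(0,2): OLD=12151/128 → NEW=0, ERR=12151/128
(0,3): OLD=359489/2048 → NEW=255, ERR=-162751/2048
(0,4): OLD=6757831/32768 → NEW=255, ERR=-1598009/32768
(0,5): OLD=21319793/524288 → NEW=0, ERR=21319793/524288
(1,0): OLD=-669/128 → NEW=0, ERR=-669/128
(1,1): OLD=122933/1024 → NEW=0, ERR=122933/1024
(1,2): OLD=9385433/32768 → NEW=255, ERR=1029593/32768
(1,3): OLD=7825253/131072 → NEW=0, ERR=7825253/131072
(1,4): OLD=231001999/8388608 → NEW=0, ERR=231001999/8388608
(1,5): OLD=11503441721/134217728 → NEW=0, ERR=11503441721/134217728
(2,0): OLD=555031/16384 → NEW=0, ERR=555031/16384
(2,1): OLD=150943469/524288 → NEW=255, ERR=17250029/524288
(2,2): OLD=2197067527/8388608 → NEW=255, ERR=57972487/8388608
(2,3): OLD=17234056079/67108864 → NEW=255, ERR=121295759/67108864
(2,4): OLD=225910442029/2147483648 → NEW=0, ERR=225910442029/2147483648
(2,5): OLD=6993191193099/34359738368 → NEW=255, ERR=-1768542090741/34359738368
(3,0): OLD=1533063975/8388608 → NEW=255, ERR=-606031065/8388608
(3,1): OLD=13628998043/67108864 → NEW=255, ERR=-3483762277/67108864
(3,2): OLD=17095772865/536870912 → NEW=0, ERR=17095772865/536870912
(3,3): OLD=8921602377219/34359738368 → NEW=255, ERR=159869093379/34359738368
(3,4): OLD=12746634132003/274877906944 → NEW=0, ERR=12746634132003/274877906944
(3,5): OLD=214527059296045/4398046511104 → NEW=0, ERR=214527059296045/4398046511104
(4,0): OLD=155359773417/1073741824 → NEW=255, ERR=-118444391703/1073741824
(4,1): OLD=-223815604011/17179869184 → NEW=0, ERR=-223815604011/17179869184
(4,2): OLD=46662882407663/549755813888 → NEW=0, ERR=46662882407663/549755813888
(4,3): OLD=2676419301192779/8796093022208 → NEW=255, ERR=433415580529739/8796093022208
(4,4): OLD=10905058995880443/140737488355328 → NEW=0, ERR=10905058995880443/140737488355328
(4,5): OLD=358128599198437373/2251799813685248 → NEW=255, ERR=-216080353291300867/2251799813685248
(5,0): OLD=39056147194703/274877906944 → NEW=255, ERR=-31037719076017/274877906944
(5,1): OLD=-390993445034945/8796093022208 → NEW=0, ERR=-390993445034945/8796093022208
(5,2): OLD=11857282674034597/70368744177664 → NEW=255, ERR=-6086747091269723/70368744177664
(5,3): OLD=108961452546553703/2251799813685248 → NEW=0, ERR=108961452546553703/2251799813685248
(5,4): OLD=1231605736480783271/4503599627370496 → NEW=255, ERR=83187831501306791/4503599627370496
(5,5): OLD=643970620450439379/72057594037927936 → NEW=0, ERR=643970620450439379/72057594037927936
Output grid:
  Row 0: ##.##.  (2 black, running=2)
  Row 1: ..#...  (5 black, running=7)
  Row 2: .###.#  (2 black, running=9)
  Row 3: ##.#..  (3 black, running=12)
  Row 4: #..#.#  (3 black, running=15)
  Row 5: #.#.#.  (3 black, running=18)

Answer: 18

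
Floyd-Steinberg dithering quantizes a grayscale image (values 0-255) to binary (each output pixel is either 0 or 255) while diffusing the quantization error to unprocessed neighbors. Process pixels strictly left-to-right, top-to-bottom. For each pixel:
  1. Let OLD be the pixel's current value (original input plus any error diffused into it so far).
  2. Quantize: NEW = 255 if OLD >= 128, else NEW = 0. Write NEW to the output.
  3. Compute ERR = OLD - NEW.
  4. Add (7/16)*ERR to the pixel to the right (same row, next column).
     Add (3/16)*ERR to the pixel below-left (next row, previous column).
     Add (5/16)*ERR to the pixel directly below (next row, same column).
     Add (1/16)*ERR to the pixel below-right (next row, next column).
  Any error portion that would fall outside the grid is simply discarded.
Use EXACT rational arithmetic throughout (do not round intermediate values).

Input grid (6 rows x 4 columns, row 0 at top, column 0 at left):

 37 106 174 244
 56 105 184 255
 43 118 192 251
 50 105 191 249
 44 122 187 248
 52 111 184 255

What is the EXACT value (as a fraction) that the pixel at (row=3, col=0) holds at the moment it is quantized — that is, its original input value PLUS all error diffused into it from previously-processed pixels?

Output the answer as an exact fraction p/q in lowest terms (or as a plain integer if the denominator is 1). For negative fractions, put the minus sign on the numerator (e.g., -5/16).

(0,0): OLD=37 → NEW=0, ERR=37
(0,1): OLD=1955/16 → NEW=0, ERR=1955/16
(0,2): OLD=58229/256 → NEW=255, ERR=-7051/256
(0,3): OLD=950067/4096 → NEW=255, ERR=-94413/4096
(1,0): OLD=23161/256 → NEW=0, ERR=23161/256
(1,1): OLD=368463/2048 → NEW=255, ERR=-153777/2048
(1,2): OLD=9558907/65536 → NEW=255, ERR=-7152773/65536
(1,3): OLD=207959373/1048576 → NEW=255, ERR=-59427507/1048576
(2,0): OLD=1874133/32768 → NEW=0, ERR=1874133/32768
(2,1): OLD=109836407/1048576 → NEW=0, ERR=109836407/1048576
(2,2): OLD=395105267/2097152 → NEW=255, ERR=-139668493/2097152
(2,3): OLD=6621319175/33554432 → NEW=255, ERR=-1935060985/33554432
(3,0): OLD=1468231301/16777216 → NEW=0, ERR=1468231301/16777216
Target (3,0): original=50, with diffused error = 1468231301/16777216

Answer: 1468231301/16777216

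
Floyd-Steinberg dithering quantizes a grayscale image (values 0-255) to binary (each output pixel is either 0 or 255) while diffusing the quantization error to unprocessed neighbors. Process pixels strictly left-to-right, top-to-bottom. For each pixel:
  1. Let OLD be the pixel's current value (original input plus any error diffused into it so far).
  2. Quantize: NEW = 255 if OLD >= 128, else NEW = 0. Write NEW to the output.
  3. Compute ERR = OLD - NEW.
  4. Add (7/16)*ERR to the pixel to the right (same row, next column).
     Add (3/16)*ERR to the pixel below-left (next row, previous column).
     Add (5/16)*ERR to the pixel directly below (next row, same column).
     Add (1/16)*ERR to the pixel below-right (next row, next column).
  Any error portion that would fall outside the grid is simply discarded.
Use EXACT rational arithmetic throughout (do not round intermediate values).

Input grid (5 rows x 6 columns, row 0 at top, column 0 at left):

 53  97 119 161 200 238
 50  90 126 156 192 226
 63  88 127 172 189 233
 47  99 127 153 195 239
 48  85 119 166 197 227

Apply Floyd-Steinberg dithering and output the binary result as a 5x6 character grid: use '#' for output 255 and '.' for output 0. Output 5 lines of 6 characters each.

Answer: ..#.##
.#.###
..#.##
.#.###
..#.##

Derivation:
(0,0): OLD=53 → NEW=0, ERR=53
(0,1): OLD=1923/16 → NEW=0, ERR=1923/16
(0,2): OLD=43925/256 → NEW=255, ERR=-21355/256
(0,3): OLD=509971/4096 → NEW=0, ERR=509971/4096
(0,4): OLD=16676997/65536 → NEW=255, ERR=-34683/65536
(0,5): OLD=249318307/1048576 → NEW=255, ERR=-18068573/1048576
(1,0): OLD=22809/256 → NEW=0, ERR=22809/256
(1,1): OLD=315823/2048 → NEW=255, ERR=-206417/2048
(1,2): OLD=5681499/65536 → NEW=0, ERR=5681499/65536
(1,3): OLD=59643775/262144 → NEW=255, ERR=-7202945/262144
(1,4): OLD=3093115229/16777216 → NEW=255, ERR=-1185074851/16777216
(1,5): OLD=50916524411/268435456 → NEW=255, ERR=-17534516869/268435456
(2,0): OLD=2357493/32768 → NEW=0, ERR=2357493/32768
(2,1): OLD=115136471/1048576 → NEW=0, ERR=115136471/1048576
(2,2): OLD=3199060805/16777216 → NEW=255, ERR=-1079129275/16777216
(2,3): OLD=17105645149/134217728 → NEW=0, ERR=17105645149/134217728
(2,4): OLD=896442496663/4294967296 → NEW=255, ERR=-198774163817/4294967296
(2,5): OLD=12914078421393/68719476736 → NEW=255, ERR=-4609388146287/68719476736
(3,0): OLD=1511137445/16777216 → NEW=0, ERR=1511137445/16777216
(3,1): OLD=22166819265/134217728 → NEW=255, ERR=-12058701375/134217728
(3,2): OLD=105604373203/1073741824 → NEW=0, ERR=105604373203/1073741824
(3,3): OLD=15335326028281/68719476736 → NEW=255, ERR=-2188140539399/68719476736
(3,4): OLD=89057888206297/549755813888 → NEW=255, ERR=-51129844335143/549755813888
(3,5): OLD=1534538703141655/8796093022208 → NEW=255, ERR=-708465017521385/8796093022208
(4,0): OLD=127348608779/2147483648 → NEW=0, ERR=127348608779/2147483648
(4,1): OLD=3674373744911/34359738368 → NEW=0, ERR=3674373744911/34359738368
(4,2): OLD=203338038836861/1099511627776 → NEW=255, ERR=-77037426246019/1099511627776
(4,3): OLD=2007349468648017/17592186044416 → NEW=0, ERR=2007349468648017/17592186044416
(4,4): OLD=56510287515698017/281474976710656 → NEW=255, ERR=-15265831545519263/281474976710656
(4,5): OLD=775923411491452935/4503599627370496 → NEW=255, ERR=-372494493488023545/4503599627370496
Row 0: ..#.##
Row 1: .#.###
Row 2: ..#.##
Row 3: .#.###
Row 4: ..#.##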